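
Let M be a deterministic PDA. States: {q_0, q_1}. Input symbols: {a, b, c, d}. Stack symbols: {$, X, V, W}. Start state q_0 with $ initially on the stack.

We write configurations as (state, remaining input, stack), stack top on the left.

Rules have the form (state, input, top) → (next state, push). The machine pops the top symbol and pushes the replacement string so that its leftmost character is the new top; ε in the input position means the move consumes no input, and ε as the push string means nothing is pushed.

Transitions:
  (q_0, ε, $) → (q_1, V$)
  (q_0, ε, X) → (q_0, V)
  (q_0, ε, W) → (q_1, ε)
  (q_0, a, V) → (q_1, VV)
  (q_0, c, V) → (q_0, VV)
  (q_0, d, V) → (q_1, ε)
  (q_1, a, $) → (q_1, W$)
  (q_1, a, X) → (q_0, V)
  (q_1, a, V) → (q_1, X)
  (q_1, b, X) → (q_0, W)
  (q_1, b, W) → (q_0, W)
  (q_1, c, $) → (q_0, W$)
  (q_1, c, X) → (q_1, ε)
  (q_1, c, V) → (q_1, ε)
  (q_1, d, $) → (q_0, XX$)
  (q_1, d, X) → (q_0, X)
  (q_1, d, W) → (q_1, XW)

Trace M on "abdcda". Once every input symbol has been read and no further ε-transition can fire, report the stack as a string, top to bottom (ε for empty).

(q_0, abdcda, $)
  ε-move, top $: go to q_1, push V$ → (q_1, abdcda, V$)
  read a, top V: go to q_1, push X → (q_1, bdcda, X$)
  read b, top X: go to q_0, push W → (q_0, dcda, W$)
  ε-move, top W: go to q_1, push ε → (q_1, dcda, $)
  read d, top $: go to q_0, push XX$ → (q_0, cda, XX$)
  ε-move, top X: go to q_0, push V → (q_0, cda, VX$)
  read c, top V: go to q_0, push VV → (q_0, da, VVX$)
  read d, top V: go to q_1, push ε → (q_1, a, VX$)
  read a, top V: go to q_1, push X → (q_1, ε, XX$)
All input consumed in state q_1 with stack XX$.

XX$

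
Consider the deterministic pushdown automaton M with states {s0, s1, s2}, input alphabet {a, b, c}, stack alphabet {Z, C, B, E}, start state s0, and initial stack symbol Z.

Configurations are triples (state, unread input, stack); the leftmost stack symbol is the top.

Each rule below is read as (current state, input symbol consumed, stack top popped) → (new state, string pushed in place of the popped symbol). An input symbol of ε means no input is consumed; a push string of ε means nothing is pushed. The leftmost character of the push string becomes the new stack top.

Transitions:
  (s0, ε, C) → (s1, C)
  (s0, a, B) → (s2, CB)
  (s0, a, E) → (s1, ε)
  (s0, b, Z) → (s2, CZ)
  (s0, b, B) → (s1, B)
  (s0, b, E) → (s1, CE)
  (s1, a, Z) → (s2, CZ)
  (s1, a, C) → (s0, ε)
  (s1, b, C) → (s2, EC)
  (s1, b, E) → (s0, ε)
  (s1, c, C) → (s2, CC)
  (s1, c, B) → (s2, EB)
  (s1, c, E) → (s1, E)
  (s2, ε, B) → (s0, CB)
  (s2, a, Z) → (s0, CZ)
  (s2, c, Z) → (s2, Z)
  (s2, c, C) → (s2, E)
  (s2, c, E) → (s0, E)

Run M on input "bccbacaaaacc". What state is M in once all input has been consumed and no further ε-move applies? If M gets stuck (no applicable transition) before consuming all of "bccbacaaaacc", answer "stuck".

stuck

(s0, bccbacaaaacc, Z)
  read b, top Z: go to s2, push CZ → (s2, ccbacaaaacc, CZ)
  read c, top C: go to s2, push E → (s2, cbacaaaacc, EZ)
  read c, top E: go to s0, push E → (s0, bacaaaacc, EZ)
  read b, top E: go to s1, push CE → (s1, acaaaacc, CEZ)
  read a, top C: go to s0, push ε → (s0, caaaacc, EZ)
No transition for (s0, c, top E); M blocks with input caaaacc remaining.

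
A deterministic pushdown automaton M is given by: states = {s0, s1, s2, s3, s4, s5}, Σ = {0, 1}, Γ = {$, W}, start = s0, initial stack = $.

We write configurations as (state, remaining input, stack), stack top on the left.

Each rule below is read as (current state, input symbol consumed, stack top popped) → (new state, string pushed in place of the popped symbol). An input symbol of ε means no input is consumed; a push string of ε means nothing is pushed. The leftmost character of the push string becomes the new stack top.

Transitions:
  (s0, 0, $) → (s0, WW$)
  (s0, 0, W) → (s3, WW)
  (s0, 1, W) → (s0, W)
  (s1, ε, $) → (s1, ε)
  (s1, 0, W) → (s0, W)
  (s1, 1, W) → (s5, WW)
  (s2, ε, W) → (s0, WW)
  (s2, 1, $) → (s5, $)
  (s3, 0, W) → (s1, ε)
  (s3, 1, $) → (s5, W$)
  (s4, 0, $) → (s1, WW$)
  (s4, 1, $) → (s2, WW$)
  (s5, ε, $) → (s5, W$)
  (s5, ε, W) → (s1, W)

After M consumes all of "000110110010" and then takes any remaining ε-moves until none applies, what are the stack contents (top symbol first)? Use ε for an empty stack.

WWWWW$

(s0, 000110110010, $)
  read 0, top $: go to s0, push WW$ → (s0, 00110110010, WW$)
  read 0, top W: go to s3, push WW → (s3, 0110110010, WWW$)
  read 0, top W: go to s1, push ε → (s1, 110110010, WW$)
  read 1, top W: go to s5, push WW → (s5, 10110010, WWW$)
  ε-move, top W: go to s1, push W → (s1, 10110010, WWW$)
  read 1, top W: go to s5, push WW → (s5, 0110010, WWWW$)
  ε-move, top W: go to s1, push W → (s1, 0110010, WWWW$)
  read 0, top W: go to s0, push W → (s0, 110010, WWWW$)
  read 1, top W: go to s0, push W → (s0, 10010, WWWW$)
  read 1, top W: go to s0, push W → (s0, 0010, WWWW$)
  read 0, top W: go to s3, push WW → (s3, 010, WWWWW$)
  read 0, top W: go to s1, push ε → (s1, 10, WWWW$)
  read 1, top W: go to s5, push WW → (s5, 0, WWWWW$)
  ε-move, top W: go to s1, push W → (s1, 0, WWWWW$)
  read 0, top W: go to s0, push W → (s0, ε, WWWWW$)
All input consumed in state s0 with stack WWWWW$.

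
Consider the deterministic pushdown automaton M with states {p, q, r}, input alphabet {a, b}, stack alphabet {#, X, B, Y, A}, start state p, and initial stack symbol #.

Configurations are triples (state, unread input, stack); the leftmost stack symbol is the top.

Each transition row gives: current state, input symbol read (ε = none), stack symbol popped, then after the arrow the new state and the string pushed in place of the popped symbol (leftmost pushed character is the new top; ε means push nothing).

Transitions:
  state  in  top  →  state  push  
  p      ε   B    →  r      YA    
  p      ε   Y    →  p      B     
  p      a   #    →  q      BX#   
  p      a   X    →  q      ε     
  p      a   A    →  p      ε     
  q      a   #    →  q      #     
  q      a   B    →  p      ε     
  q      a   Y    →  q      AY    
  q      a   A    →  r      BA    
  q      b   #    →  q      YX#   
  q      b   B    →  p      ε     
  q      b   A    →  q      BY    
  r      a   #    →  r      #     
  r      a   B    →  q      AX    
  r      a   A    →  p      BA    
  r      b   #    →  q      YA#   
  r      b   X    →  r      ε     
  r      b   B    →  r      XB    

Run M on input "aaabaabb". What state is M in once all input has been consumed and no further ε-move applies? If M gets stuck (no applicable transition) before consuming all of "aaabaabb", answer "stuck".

(p, aaabaabb, #)
  read a, top #: go to q, push BX# → (q, aabaabb, BX#)
  read a, top B: go to p, push ε → (p, abaabb, X#)
  read a, top X: go to q, push ε → (q, baabb, #)
  read b, top #: go to q, push YX# → (q, aabb, YX#)
  read a, top Y: go to q, push AY → (q, abb, AYX#)
  read a, top A: go to r, push BA → (r, bb, BAYX#)
  read b, top B: go to r, push XB → (r, b, XBAYX#)
  read b, top X: go to r, push ε → (r, ε, BAYX#)
All input consumed; M is in state r.

r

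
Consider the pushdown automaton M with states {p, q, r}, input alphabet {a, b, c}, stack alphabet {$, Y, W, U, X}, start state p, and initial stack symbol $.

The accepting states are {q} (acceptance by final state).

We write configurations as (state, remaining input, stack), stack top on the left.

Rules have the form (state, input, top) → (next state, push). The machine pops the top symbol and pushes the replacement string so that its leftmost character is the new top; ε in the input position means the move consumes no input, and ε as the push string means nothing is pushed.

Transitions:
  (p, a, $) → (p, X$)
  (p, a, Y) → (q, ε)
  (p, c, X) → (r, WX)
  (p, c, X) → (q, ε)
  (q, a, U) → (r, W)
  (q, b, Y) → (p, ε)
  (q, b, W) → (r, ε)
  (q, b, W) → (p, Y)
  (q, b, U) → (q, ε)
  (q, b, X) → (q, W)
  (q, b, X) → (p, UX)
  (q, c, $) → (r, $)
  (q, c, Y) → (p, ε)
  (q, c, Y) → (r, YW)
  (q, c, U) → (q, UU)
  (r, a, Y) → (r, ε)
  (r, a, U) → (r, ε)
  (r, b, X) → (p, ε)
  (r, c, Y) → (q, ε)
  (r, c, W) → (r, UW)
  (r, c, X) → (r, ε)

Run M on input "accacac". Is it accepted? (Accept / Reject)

No computation consumes all input and reaches a final state.

Reject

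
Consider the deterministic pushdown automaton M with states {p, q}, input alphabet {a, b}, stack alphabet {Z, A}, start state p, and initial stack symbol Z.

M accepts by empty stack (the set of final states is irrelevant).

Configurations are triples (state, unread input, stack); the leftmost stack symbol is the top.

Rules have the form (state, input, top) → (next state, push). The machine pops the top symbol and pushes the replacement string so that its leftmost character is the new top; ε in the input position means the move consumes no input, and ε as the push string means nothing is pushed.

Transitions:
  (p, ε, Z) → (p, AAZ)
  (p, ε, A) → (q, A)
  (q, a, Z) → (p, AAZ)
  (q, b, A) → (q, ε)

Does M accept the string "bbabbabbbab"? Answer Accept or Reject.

(p, bbabbabbbab, Z) ⊢ (p, bbabbabbbab, AAZ) ⊢ (q, bbabbabbbab, AAZ) ⊢ (q, babbabbbab, AZ) ⊢ (q, abbabbbab, Z) ⊢ (p, bbabbbab, AAZ) ⊢ (q, bbabbbab, AAZ) ⊢ (q, babbbab, AZ) ⊢ (q, abbbab, Z) ⊢ (p, bbbab, AAZ) ⊢ (q, bbbab, AAZ) ⊢ (q, bbab, AZ) ⊢ (q, bab, Z)
No transition applies at (q, bab, Z); input not fully consumed.

Reject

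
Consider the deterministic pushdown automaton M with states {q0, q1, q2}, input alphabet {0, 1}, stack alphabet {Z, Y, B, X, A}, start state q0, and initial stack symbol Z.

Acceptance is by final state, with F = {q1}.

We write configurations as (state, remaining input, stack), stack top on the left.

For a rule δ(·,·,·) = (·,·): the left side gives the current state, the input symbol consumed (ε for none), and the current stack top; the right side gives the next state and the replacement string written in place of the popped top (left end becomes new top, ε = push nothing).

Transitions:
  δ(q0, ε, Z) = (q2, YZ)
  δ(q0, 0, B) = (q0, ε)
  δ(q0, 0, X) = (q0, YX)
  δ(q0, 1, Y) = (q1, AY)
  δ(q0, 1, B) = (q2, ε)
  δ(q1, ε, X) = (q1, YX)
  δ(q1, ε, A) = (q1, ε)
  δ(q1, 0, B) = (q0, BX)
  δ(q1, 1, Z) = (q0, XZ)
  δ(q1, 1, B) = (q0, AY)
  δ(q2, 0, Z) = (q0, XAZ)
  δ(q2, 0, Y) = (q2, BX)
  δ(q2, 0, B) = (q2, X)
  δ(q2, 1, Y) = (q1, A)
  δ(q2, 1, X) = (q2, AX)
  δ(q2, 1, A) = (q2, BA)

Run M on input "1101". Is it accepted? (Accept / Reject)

(q0, 1101, Z) ⊢ (q2, 1101, YZ) ⊢ (q1, 101, AZ) ⊢ (q1, 101, Z) ⊢ (q0, 01, XZ) ⊢ (q0, 1, YXZ) ⊢ (q1, ε, AYXZ)
All input consumed; state q1 ∈ F.

Accept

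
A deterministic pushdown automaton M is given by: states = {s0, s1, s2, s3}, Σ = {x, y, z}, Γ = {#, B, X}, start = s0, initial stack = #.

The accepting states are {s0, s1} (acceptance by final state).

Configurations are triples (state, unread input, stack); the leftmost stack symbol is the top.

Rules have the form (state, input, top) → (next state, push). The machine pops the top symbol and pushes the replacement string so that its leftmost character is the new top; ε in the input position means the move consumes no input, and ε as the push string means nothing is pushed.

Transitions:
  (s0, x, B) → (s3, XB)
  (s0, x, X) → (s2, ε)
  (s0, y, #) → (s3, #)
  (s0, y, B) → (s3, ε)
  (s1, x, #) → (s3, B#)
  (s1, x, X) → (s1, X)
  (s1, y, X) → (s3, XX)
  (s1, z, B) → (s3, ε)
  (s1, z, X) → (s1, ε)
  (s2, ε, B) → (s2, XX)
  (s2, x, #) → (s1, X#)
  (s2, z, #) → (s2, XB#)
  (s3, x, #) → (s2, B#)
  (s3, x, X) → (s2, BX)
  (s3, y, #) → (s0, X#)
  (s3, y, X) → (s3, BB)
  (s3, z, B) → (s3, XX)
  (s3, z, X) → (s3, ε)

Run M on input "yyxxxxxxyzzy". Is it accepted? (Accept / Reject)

Accept

(s0, yyxxxxxxyzzy, #)
  read y, top #: go to s3, push # → (s3, yxxxxxxyzzy, #)
  read y, top #: go to s0, push X# → (s0, xxxxxxyzzy, X#)
  read x, top X: go to s2, push ε → (s2, xxxxxyzzy, #)
  read x, top #: go to s1, push X# → (s1, xxxxyzzy, X#)
  read x, top X: go to s1, push X → (s1, xxxyzzy, X#)
  read x, top X: go to s1, push X → (s1, xxyzzy, X#)
  read x, top X: go to s1, push X → (s1, xyzzy, X#)
  read x, top X: go to s1, push X → (s1, yzzy, X#)
  read y, top X: go to s3, push XX → (s3, zzy, XX#)
  read z, top X: go to s3, push ε → (s3, zy, X#)
  read z, top X: go to s3, push ε → (s3, y, #)
  read y, top #: go to s0, push X# → (s0, ε, X#)
All input consumed; state s0 ∈ F.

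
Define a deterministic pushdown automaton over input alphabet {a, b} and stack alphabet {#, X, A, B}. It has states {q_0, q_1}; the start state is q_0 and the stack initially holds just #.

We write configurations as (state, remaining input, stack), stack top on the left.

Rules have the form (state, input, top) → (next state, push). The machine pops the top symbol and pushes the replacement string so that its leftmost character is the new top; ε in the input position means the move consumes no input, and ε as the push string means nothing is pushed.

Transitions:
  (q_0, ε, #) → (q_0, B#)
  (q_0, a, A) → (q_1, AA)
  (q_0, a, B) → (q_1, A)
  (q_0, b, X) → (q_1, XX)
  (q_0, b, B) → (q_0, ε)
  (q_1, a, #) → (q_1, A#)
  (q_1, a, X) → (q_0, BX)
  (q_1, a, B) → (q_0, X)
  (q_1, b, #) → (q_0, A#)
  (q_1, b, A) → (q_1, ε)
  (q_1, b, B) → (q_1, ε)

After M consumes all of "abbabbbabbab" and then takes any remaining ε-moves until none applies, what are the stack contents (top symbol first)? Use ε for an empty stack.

#

(q_0, abbabbbabbab, #)
  ε-move, top #: go to q_0, push B# → (q_0, abbabbbabbab, B#)
  read a, top B: go to q_1, push A → (q_1, bbabbbabbab, A#)
  read b, top A: go to q_1, push ε → (q_1, babbbabbab, #)
  read b, top #: go to q_0, push A# → (q_0, abbbabbab, A#)
  read a, top A: go to q_1, push AA → (q_1, bbbabbab, AA#)
  read b, top A: go to q_1, push ε → (q_1, bbabbab, A#)
  read b, top A: go to q_1, push ε → (q_1, babbab, #)
  read b, top #: go to q_0, push A# → (q_0, abbab, A#)
  read a, top A: go to q_1, push AA → (q_1, bbab, AA#)
  read b, top A: go to q_1, push ε → (q_1, bab, A#)
  read b, top A: go to q_1, push ε → (q_1, ab, #)
  read a, top #: go to q_1, push A# → (q_1, b, A#)
  read b, top A: go to q_1, push ε → (q_1, ε, #)
All input consumed in state q_1 with stack #.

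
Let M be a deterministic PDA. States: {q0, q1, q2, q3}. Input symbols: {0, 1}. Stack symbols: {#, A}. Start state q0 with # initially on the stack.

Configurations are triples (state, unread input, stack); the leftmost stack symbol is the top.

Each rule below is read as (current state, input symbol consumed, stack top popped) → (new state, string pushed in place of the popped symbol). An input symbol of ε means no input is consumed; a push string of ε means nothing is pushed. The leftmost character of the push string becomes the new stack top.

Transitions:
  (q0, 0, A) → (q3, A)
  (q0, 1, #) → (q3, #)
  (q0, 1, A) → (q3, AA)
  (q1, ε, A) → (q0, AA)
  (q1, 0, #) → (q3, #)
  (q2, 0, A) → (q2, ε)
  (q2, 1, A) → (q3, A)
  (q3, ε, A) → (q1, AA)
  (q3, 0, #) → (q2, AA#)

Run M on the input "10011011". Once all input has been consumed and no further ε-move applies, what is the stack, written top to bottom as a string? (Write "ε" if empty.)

(q0, 10011011, #)
  read 1, top #: go to q3, push # → (q3, 0011011, #)
  read 0, top #: go to q2, push AA# → (q2, 011011, AA#)
  read 0, top A: go to q2, push ε → (q2, 11011, A#)
  read 1, top A: go to q3, push A → (q3, 1011, A#)
  ε-move, top A: go to q1, push AA → (q1, 1011, AA#)
  ε-move, top A: go to q0, push AA → (q0, 1011, AAA#)
  read 1, top A: go to q3, push AA → (q3, 011, AAAA#)
  ε-move, top A: go to q1, push AA → (q1, 011, AAAAA#)
  ε-move, top A: go to q0, push AA → (q0, 011, AAAAAA#)
  read 0, top A: go to q3, push A → (q3, 11, AAAAAA#)
  ε-move, top A: go to q1, push AA → (q1, 11, AAAAAAA#)
  ε-move, top A: go to q0, push AA → (q0, 11, AAAAAAAA#)
  read 1, top A: go to q3, push AA → (q3, 1, AAAAAAAAA#)
  ε-move, top A: go to q1, push AA → (q1, 1, AAAAAAAAAA#)
  ε-move, top A: go to q0, push AA → (q0, 1, AAAAAAAAAAA#)
  read 1, top A: go to q3, push AA → (q3, ε, AAAAAAAAAAAA#)
  ε-move, top A: go to q1, push AA → (q1, ε, AAAAAAAAAAAAA#)
  ε-move, top A: go to q0, push AA → (q0, ε, AAAAAAAAAAAAAA#)
All input consumed in state q0 with stack AAAAAAAAAAAAAA#.

AAAAAAAAAAAAAA#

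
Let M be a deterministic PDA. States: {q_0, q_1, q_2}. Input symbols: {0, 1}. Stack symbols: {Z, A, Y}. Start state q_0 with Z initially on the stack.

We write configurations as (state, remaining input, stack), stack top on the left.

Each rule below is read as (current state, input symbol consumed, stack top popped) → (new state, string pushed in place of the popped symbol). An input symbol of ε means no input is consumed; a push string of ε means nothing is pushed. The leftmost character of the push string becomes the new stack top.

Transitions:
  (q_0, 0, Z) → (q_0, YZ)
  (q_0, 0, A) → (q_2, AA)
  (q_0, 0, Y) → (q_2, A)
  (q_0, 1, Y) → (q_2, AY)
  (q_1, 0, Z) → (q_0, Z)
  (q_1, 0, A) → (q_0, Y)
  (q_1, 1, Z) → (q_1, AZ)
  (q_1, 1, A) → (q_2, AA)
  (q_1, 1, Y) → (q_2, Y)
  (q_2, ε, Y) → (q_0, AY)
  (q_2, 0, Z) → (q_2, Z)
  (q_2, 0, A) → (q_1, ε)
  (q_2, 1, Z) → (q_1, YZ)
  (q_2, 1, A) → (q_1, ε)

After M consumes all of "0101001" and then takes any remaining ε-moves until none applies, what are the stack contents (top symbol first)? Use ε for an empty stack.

(q_0, 0101001, Z)
  read 0, top Z: go to q_0, push YZ → (q_0, 101001, YZ)
  read 1, top Y: go to q_2, push AY → (q_2, 01001, AYZ)
  read 0, top A: go to q_1, push ε → (q_1, 1001, YZ)
  read 1, top Y: go to q_2, push Y → (q_2, 001, YZ)
  ε-move, top Y: go to q_0, push AY → (q_0, 001, AYZ)
  read 0, top A: go to q_2, push AA → (q_2, 01, AAYZ)
  read 0, top A: go to q_1, push ε → (q_1, 1, AYZ)
  read 1, top A: go to q_2, push AA → (q_2, ε, AAYZ)
All input consumed in state q_2 with stack AAYZ.

AAYZ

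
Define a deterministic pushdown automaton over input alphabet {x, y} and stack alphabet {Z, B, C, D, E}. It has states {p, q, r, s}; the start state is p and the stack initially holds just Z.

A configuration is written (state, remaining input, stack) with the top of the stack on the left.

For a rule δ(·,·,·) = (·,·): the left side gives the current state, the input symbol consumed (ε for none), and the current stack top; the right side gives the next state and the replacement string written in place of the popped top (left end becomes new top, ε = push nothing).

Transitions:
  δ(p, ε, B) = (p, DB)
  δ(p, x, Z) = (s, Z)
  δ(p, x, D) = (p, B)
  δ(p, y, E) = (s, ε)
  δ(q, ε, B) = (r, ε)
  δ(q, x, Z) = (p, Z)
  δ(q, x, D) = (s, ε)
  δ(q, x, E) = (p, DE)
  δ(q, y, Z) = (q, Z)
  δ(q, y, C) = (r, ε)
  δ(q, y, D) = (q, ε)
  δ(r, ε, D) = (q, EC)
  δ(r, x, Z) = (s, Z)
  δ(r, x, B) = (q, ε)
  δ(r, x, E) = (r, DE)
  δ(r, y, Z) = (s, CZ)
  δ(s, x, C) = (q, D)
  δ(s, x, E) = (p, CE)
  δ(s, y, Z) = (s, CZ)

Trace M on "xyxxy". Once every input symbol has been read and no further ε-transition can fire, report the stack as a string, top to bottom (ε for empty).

(p, xyxxy, Z) ⊢ (s, yxxy, Z) ⊢ (s, xxy, CZ) ⊢ (q, xy, DZ) ⊢ (s, y, Z) ⊢ (s, ε, CZ)
All input consumed in state s with stack CZ.

CZ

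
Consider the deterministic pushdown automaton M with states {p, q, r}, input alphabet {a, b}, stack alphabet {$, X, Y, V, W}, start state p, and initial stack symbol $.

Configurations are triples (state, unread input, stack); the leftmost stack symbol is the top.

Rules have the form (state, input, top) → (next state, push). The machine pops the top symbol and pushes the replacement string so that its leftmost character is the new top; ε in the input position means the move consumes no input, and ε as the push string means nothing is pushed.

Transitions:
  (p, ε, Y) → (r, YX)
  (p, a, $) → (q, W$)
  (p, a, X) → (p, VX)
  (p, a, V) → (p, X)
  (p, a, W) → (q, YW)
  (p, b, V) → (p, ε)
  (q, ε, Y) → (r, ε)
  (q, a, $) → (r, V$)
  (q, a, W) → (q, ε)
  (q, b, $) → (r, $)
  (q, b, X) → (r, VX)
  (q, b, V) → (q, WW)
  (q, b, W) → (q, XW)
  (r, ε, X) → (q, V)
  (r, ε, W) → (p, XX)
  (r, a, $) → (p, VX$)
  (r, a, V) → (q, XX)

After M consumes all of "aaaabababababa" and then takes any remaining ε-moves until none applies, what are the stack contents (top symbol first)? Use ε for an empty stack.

(p, aaaabababababa, $)
  read a, top $: go to q, push W$ → (q, aaabababababa, W$)
  read a, top W: go to q, push ε → (q, aabababababa, $)
  read a, top $: go to r, push V$ → (r, abababababa, V$)
  read a, top V: go to q, push XX → (q, bababababa, XX$)
  read b, top X: go to r, push VX → (r, ababababa, VXX$)
  read a, top V: go to q, push XX → (q, babababa, XXXX$)
  read b, top X: go to r, push VX → (r, abababa, VXXXX$)
  read a, top V: go to q, push XX → (q, bababa, XXXXXX$)
  read b, top X: go to r, push VX → (r, ababa, VXXXXXX$)
  read a, top V: go to q, push XX → (q, baba, XXXXXXXX$)
  read b, top X: go to r, push VX → (r, aba, VXXXXXXXX$)
  read a, top V: go to q, push XX → (q, ba, XXXXXXXXXX$)
  read b, top X: go to r, push VX → (r, a, VXXXXXXXXXX$)
  read a, top V: go to q, push XX → (q, ε, XXXXXXXXXXXX$)
All input consumed in state q with stack XXXXXXXXXXXX$.

XXXXXXXXXXXX$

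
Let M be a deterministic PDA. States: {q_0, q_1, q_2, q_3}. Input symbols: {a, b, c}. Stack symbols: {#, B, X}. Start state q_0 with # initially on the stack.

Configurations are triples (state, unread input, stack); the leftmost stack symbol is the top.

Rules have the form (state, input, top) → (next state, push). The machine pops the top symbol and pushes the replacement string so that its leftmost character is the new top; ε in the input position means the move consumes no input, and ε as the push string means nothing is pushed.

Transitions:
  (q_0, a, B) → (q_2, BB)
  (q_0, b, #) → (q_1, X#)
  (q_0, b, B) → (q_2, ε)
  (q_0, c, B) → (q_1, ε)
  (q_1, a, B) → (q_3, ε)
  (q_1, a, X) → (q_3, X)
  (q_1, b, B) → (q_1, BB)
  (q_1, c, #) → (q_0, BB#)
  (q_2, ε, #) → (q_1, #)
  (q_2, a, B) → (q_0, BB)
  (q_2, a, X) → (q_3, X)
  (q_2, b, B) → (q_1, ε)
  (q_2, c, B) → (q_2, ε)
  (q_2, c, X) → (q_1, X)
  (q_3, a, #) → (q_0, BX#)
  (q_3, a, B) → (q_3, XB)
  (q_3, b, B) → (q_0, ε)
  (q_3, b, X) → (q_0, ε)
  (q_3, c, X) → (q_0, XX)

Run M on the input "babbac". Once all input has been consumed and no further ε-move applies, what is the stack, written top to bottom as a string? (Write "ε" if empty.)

XX#

(q_0, babbac, #)
  read b, top #: go to q_1, push X# → (q_1, abbac, X#)
  read a, top X: go to q_3, push X → (q_3, bbac, X#)
  read b, top X: go to q_0, push ε → (q_0, bac, #)
  read b, top #: go to q_1, push X# → (q_1, ac, X#)
  read a, top X: go to q_3, push X → (q_3, c, X#)
  read c, top X: go to q_0, push XX → (q_0, ε, XX#)
All input consumed in state q_0 with stack XX#.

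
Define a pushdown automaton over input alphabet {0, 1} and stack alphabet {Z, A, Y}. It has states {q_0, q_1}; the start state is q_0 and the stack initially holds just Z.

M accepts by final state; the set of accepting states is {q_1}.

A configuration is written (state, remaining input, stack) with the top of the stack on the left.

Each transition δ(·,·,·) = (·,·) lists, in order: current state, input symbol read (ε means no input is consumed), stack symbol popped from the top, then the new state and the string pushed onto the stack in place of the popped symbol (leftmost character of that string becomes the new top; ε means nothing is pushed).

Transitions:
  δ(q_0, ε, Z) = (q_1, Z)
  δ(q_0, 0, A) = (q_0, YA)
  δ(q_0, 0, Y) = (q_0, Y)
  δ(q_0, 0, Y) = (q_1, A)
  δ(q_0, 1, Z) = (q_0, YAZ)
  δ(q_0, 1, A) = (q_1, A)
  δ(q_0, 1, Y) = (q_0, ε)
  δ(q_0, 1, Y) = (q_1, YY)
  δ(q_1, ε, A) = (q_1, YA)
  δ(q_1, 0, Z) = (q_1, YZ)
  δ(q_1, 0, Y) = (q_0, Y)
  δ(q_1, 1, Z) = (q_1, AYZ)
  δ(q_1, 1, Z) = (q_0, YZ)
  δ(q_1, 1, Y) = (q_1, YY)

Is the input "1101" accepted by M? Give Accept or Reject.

Accept

One accepting computation: (q_0, 1101, Z) ⊢ (q_0, 101, YAZ) ⊢ (q_0, 01, AZ) ⊢ (q_0, 1, YAZ) ⊢ (q_1, ε, YYAZ)
All input consumed and state q_1 ∈ F.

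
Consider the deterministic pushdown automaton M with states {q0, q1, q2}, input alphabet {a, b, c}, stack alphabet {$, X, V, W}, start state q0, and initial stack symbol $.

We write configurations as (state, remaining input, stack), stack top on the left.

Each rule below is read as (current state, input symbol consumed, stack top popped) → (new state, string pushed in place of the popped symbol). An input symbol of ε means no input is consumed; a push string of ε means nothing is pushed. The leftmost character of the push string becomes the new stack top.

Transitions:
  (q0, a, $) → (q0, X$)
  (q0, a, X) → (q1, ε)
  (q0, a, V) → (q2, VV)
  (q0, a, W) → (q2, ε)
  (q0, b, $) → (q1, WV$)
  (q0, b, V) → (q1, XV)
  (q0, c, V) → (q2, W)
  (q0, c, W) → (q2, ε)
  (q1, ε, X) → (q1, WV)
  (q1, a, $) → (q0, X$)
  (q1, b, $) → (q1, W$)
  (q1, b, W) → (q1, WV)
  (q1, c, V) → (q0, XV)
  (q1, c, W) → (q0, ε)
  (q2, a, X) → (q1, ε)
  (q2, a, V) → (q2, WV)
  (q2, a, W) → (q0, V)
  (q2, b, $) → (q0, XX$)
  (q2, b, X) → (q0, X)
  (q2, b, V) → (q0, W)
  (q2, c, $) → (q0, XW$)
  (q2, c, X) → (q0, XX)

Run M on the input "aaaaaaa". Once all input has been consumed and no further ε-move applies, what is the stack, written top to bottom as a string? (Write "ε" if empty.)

(q0, aaaaaaa, $) ⊢ (q0, aaaaaa, X$) ⊢ (q1, aaaaa, $) ⊢ (q0, aaaa, X$) ⊢ (q1, aaa, $) ⊢ (q0, aa, X$) ⊢ (q1, a, $) ⊢ (q0, ε, X$)
All input consumed in state q0 with stack X$.

X$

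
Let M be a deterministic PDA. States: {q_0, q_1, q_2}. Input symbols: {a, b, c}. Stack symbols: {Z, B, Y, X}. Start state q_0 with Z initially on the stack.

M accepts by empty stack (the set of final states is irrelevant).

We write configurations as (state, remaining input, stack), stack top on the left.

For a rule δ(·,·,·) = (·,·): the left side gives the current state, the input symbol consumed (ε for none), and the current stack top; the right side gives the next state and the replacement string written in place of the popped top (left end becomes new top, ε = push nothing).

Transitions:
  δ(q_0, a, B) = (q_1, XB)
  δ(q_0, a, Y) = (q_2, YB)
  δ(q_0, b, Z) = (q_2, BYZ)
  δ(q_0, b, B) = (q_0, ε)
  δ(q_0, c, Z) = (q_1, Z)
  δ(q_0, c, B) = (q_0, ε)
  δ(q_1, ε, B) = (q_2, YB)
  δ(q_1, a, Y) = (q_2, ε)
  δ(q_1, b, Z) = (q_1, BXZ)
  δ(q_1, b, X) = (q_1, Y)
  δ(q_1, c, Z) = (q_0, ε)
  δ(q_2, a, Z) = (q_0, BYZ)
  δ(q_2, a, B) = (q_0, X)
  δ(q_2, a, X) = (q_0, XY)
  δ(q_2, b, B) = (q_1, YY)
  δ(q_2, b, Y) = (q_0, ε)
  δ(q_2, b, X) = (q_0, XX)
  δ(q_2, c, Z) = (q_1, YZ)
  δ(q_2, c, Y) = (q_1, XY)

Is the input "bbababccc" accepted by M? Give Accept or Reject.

Accept

(q_0, bbababccc, Z)
  read b, top Z: go to q_2, push BYZ → (q_2, bababccc, BYZ)
  read b, top B: go to q_1, push YY → (q_1, ababccc, YYYZ)
  read a, top Y: go to q_2, push ε → (q_2, babccc, YYZ)
  read b, top Y: go to q_0, push ε → (q_0, abccc, YZ)
  read a, top Y: go to q_2, push YB → (q_2, bccc, YBZ)
  read b, top Y: go to q_0, push ε → (q_0, ccc, BZ)
  read c, top B: go to q_0, push ε → (q_0, cc, Z)
  read c, top Z: go to q_1, push Z → (q_1, c, Z)
  read c, top Z: go to q_0, push ε → (q_0, ε, ε)
All input consumed and the stack is empty.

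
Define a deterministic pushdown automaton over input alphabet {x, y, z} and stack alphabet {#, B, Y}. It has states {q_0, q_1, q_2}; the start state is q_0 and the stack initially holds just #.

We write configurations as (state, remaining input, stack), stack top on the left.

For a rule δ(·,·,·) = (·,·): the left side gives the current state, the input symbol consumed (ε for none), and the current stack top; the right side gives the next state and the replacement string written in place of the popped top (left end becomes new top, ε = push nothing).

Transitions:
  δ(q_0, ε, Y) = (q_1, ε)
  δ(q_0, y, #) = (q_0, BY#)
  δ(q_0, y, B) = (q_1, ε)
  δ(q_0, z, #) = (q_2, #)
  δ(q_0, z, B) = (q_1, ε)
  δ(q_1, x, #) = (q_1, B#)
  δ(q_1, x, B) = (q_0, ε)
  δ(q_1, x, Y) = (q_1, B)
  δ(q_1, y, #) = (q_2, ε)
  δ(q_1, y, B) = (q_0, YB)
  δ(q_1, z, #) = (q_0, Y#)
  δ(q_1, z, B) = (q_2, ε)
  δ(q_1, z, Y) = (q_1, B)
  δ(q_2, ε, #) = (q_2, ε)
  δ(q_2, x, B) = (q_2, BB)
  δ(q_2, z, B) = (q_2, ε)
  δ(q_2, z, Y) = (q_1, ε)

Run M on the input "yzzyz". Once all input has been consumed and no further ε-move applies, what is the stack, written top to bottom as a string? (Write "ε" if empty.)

ε

(q_0, yzzyz, #) ⊢ (q_0, zzyz, BY#) ⊢ (q_1, zyz, Y#) ⊢ (q_1, yz, B#) ⊢ (q_0, z, YB#) ⊢ (q_1, z, B#) ⊢ (q_2, ε, #) ⊢ (q_2, ε, ε)
All input consumed in state q_2 with stack ε.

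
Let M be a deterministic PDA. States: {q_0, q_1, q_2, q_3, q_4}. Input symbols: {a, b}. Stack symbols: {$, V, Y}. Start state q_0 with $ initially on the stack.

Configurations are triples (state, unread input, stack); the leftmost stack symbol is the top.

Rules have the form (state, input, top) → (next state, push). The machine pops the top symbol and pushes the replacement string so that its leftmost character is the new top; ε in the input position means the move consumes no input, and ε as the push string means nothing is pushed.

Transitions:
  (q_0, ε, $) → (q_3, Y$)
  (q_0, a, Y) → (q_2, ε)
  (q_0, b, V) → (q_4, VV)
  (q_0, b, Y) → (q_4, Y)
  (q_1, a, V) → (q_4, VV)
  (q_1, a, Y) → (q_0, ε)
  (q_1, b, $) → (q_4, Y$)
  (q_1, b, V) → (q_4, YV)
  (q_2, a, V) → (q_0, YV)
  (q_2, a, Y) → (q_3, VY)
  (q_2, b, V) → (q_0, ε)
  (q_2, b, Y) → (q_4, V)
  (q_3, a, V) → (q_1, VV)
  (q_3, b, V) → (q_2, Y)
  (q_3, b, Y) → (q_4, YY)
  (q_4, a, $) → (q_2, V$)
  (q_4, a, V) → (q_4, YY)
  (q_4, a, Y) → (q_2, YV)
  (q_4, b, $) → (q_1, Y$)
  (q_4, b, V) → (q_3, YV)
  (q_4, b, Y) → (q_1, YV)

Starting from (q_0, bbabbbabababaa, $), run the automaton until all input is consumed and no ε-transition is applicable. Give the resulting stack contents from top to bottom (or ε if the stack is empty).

(q_0, bbabbbabababaa, $)
  ε-move, top $: go to q_3, push Y$ → (q_3, bbabbbabababaa, Y$)
  read b, top Y: go to q_4, push YY → (q_4, babbbabababaa, YY$)
  read b, top Y: go to q_1, push YV → (q_1, abbbabababaa, YVY$)
  read a, top Y: go to q_0, push ε → (q_0, bbbabababaa, VY$)
  read b, top V: go to q_4, push VV → (q_4, bbabababaa, VVY$)
  read b, top V: go to q_3, push YV → (q_3, babababaa, YVVY$)
  read b, top Y: go to q_4, push YY → (q_4, abababaa, YYVVY$)
  read a, top Y: go to q_2, push YV → (q_2, bababaa, YVYVVY$)
  read b, top Y: go to q_4, push V → (q_4, ababaa, VVYVVY$)
  read a, top V: go to q_4, push YY → (q_4, babaa, YYVYVVY$)
  read b, top Y: go to q_1, push YV → (q_1, abaa, YVYVYVVY$)
  read a, top Y: go to q_0, push ε → (q_0, baa, VYVYVVY$)
  read b, top V: go to q_4, push VV → (q_4, aa, VVYVYVVY$)
  read a, top V: go to q_4, push YY → (q_4, a, YYVYVYVVY$)
  read a, top Y: go to q_2, push YV → (q_2, ε, YVYVYVYVVY$)
All input consumed in state q_2 with stack YVYVYVYVVY$.

YVYVYVYVVY$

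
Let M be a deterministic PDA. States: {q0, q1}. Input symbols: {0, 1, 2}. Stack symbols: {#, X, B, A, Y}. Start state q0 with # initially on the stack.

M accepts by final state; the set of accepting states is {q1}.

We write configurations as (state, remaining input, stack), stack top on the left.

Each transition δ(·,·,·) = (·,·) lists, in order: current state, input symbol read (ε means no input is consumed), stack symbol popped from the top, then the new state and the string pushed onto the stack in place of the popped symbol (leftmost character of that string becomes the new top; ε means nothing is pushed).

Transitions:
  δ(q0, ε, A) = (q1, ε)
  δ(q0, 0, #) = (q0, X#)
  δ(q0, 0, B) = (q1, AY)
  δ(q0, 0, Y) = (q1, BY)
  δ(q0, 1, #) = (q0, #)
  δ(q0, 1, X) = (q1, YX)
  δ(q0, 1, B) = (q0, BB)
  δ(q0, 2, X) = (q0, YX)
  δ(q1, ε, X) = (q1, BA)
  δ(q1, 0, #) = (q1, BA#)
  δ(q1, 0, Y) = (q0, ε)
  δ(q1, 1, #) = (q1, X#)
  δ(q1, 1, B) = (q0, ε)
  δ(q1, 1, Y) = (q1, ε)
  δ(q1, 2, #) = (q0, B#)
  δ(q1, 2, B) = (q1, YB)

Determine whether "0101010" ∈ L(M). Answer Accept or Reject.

(q0, 0101010, #)
  read 0, top #: go to q0, push X# → (q0, 101010, X#)
  read 1, top X: go to q1, push YX → (q1, 01010, YX#)
  read 0, top Y: go to q0, push ε → (q0, 1010, X#)
  read 1, top X: go to q1, push YX → (q1, 010, YX#)
  read 0, top Y: go to q0, push ε → (q0, 10, X#)
  read 1, top X: go to q1, push YX → (q1, 0, YX#)
  read 0, top Y: go to q0, push ε → (q0, ε, X#)
All input consumed; state q0 ∉ F and no further ε-move applies.

Reject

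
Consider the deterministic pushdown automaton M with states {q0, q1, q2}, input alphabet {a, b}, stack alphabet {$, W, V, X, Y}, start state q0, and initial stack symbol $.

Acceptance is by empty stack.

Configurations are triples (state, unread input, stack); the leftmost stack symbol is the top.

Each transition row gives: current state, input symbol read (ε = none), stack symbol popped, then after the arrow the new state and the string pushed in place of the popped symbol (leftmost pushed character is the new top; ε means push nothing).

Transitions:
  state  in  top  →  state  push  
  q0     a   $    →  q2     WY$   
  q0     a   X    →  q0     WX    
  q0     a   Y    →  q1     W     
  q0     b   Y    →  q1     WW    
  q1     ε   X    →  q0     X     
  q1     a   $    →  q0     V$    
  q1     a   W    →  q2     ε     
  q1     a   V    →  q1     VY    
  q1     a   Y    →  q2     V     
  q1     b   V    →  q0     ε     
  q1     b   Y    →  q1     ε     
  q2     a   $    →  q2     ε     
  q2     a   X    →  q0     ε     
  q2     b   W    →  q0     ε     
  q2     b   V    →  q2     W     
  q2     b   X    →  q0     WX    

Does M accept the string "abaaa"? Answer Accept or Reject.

Accept

(q0, abaaa, $)
  read a, top $: go to q2, push WY$ → (q2, baaa, WY$)
  read b, top W: go to q0, push ε → (q0, aaa, Y$)
  read a, top Y: go to q1, push W → (q1, aa, W$)
  read a, top W: go to q2, push ε → (q2, a, $)
  read a, top $: go to q2, push ε → (q2, ε, ε)
All input consumed and the stack is empty.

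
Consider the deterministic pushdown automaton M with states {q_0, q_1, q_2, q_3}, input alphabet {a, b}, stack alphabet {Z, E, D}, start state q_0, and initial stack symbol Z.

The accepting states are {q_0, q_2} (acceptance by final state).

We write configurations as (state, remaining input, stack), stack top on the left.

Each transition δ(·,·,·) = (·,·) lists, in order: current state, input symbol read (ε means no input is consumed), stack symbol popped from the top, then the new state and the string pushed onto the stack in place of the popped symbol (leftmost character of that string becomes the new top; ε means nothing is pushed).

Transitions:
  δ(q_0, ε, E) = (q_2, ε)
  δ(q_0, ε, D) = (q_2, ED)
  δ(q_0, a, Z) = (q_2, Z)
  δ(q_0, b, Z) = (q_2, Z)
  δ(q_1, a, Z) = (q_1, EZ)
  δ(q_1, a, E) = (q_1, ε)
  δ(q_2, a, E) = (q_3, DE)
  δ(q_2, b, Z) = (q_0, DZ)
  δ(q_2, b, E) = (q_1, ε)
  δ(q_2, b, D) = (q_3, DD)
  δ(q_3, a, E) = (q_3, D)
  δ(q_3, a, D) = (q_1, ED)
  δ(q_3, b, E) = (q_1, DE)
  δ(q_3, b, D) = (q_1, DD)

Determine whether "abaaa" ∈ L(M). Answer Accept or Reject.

Reject

(q_0, abaaa, Z)
  read a, top Z: go to q_2, push Z → (q_2, baaa, Z)
  read b, top Z: go to q_0, push DZ → (q_0, aaa, DZ)
  ε-move, top D: go to q_2, push ED → (q_2, aaa, EDZ)
  read a, top E: go to q_3, push DE → (q_3, aa, DEDZ)
  read a, top D: go to q_1, push ED → (q_1, a, EDEDZ)
  read a, top E: go to q_1, push ε → (q_1, ε, DEDZ)
All input consumed; state q_1 ∉ F and no further ε-move applies.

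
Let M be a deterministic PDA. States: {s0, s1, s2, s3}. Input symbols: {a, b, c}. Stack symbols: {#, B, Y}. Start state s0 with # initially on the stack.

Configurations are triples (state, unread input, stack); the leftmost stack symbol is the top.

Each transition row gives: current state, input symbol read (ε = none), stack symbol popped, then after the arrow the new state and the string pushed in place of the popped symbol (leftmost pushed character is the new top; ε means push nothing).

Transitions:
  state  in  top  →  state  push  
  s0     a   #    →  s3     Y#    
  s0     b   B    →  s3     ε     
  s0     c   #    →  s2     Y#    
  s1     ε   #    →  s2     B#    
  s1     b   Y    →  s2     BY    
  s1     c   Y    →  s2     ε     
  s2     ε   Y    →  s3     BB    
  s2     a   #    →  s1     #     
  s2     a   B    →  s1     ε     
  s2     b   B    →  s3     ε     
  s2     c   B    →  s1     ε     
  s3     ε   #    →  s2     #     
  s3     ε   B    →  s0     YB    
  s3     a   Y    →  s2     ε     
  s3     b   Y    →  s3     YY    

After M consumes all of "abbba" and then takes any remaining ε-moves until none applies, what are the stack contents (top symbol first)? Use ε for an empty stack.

(s0, abbba, #) ⊢ (s3, bbba, Y#) ⊢ (s3, bba, YY#) ⊢ (s3, ba, YYY#) ⊢ (s3, a, YYYY#) ⊢ (s2, ε, YYY#) ⊢ (s3, ε, BBYY#) ⊢ (s0, ε, YBBYY#)
All input consumed in state s0 with stack YBBYY#.

YBBYY#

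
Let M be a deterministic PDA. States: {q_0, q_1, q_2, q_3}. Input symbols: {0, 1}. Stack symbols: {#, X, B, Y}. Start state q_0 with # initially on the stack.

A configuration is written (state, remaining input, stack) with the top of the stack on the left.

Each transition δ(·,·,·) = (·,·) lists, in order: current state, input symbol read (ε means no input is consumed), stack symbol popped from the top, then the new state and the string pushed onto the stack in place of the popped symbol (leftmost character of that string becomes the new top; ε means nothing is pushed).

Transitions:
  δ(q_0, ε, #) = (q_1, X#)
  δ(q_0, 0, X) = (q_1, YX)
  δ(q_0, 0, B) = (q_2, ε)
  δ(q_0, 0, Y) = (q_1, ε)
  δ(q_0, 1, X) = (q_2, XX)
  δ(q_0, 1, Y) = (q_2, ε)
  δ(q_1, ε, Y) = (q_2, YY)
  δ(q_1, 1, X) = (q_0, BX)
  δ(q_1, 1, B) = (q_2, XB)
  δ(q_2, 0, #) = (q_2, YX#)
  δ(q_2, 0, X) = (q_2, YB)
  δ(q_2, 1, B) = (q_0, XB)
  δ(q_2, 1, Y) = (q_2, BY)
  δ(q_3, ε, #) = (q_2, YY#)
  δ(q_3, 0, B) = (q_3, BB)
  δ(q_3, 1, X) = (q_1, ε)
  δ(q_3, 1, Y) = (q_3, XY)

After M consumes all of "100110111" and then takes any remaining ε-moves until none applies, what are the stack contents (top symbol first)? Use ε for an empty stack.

XXBYYXBYB#

(q_0, 100110111, #) ⊢ (q_1, 100110111, X#) ⊢ (q_0, 00110111, BX#) ⊢ (q_2, 0110111, X#) ⊢ (q_2, 110111, YB#) ⊢ (q_2, 10111, BYB#) ⊢ (q_0, 0111, XBYB#) ⊢ (q_1, 111, YXBYB#) ⊢ (q_2, 111, YYXBYB#) ⊢ (q_2, 11, BYYXBYB#) ⊢ (q_0, 1, XBYYXBYB#) ⊢ (q_2, ε, XXBYYXBYB#)
All input consumed in state q_2 with stack XXBYYXBYB#.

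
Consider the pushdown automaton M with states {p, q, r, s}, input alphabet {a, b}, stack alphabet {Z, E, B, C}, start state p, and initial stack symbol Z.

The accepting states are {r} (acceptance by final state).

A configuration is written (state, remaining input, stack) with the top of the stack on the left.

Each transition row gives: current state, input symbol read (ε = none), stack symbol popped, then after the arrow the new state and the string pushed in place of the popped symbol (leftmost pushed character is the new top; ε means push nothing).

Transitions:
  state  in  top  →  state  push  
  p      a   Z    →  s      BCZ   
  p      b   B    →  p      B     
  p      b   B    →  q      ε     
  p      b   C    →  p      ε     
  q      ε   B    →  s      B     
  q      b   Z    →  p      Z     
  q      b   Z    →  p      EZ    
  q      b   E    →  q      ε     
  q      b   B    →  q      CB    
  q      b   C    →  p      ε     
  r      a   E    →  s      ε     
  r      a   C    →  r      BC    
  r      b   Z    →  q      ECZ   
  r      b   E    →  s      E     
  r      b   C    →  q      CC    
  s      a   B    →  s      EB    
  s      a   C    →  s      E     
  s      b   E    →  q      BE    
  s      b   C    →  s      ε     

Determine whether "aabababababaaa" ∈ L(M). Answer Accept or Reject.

Reject

No computation consumes all input and reaches a final state.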